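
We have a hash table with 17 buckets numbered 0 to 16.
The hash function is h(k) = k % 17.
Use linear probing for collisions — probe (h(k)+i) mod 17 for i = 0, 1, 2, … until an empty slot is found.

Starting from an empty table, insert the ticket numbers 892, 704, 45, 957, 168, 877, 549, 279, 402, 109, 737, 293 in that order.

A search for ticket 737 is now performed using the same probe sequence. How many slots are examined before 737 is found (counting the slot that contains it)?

9

Insert 892: h=8, slot 8 empty -> index 8.
Insert 704: h=7, slot 7 empty -> index 7.
Insert 45: h=11, slot 11 empty -> index 11.
Insert 957: h=5, slot 5 empty -> index 5.
Insert 168: h=15, slot 15 empty -> index 15.
Insert 877: h=10, slot 10 empty -> index 10.
Insert 549: h=5, slot 5 occupied -> index 6.
Insert 279: h=7, slots 7,8 occupied -> index 9.
Insert 402: h=11, slot 11 occupied -> index 12.
Insert 109: h=7, slots 7,8,9,10,11,12 occupied -> index 13.
Insert 737: h=6, slots 6,7,8,9,10,11,12,13 occupied -> index 14.
Insert 293: h=4, slot 4 empty -> index 4.
Table: [_, _, _, _, 293, 957, 549, 704, 892, 279, 877, 45, 402, 109, 737, 168, _]
Lookup 737: h=6, probe 6,7,8,9,10,11,12,13,14 → found at 14.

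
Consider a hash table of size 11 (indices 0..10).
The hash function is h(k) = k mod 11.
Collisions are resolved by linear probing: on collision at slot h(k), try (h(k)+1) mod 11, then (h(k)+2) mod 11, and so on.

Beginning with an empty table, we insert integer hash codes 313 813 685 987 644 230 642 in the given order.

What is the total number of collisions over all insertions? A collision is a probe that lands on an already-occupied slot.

1

Insert 313: h=5, slot 5 empty → index 5.
Insert 813: h=10, slot 10 empty → index 10.
Insert 685: h=3, slot 3 empty → index 3.
Insert 987: h=8, slot 8 empty → index 8.
Insert 644: h=6, slot 6 empty → index 6.
Insert 230: h=10, slot 10 occupied → index 0.
Insert 642: h=4, slot 4 empty → index 4.
Table: [230, —, —, 685, 642, 313, 644, —, 987, —, 813]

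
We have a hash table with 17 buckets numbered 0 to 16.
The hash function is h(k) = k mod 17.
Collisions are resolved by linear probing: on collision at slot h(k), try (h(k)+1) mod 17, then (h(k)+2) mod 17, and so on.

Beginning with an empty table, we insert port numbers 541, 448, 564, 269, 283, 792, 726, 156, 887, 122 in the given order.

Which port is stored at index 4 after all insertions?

156

541: h=14 -> slot 14
448: h=6 -> slot 6
564: h=3 -> slot 3
269: h=14, probe 14,15 -> slot 15
283: h=11 -> slot 11
792: h=10 -> slot 10
726: h=12 -> slot 12
156: h=3, probe 3,4 -> slot 4
887: h=3, probe 3,4,5 -> slot 5
122: h=3, probe 3,4,5,6,7 -> slot 7
Table: [∅, ∅, ∅, 564, 156, 887, 448, 122, ∅, ∅, 792, 283, 726, ∅, 541, 269, ∅]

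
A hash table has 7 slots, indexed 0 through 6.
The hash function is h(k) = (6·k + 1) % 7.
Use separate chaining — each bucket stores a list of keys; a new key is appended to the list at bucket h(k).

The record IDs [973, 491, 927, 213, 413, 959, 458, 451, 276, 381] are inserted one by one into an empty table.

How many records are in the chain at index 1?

Insert 973: h=1, bucket 1 empty → new chain.
Insert 491: h=0, bucket 0 empty → new chain.
Insert 927: h=5, bucket 5 empty → new chain.
Insert 213: h=5, bucket 5 nonempty → append to chain.
Insert 413: h=1, bucket 1 nonempty → append to chain.
Insert 959: h=1, bucket 1 nonempty → append to chain.
Insert 458: h=5, bucket 5 nonempty → append to chain.
Insert 451: h=5, bucket 5 nonempty → append to chain.
Insert 276: h=5, bucket 5 nonempty → append to chain.
Insert 381: h=5, bucket 5 nonempty → append to chain.
Final buckets:
0: 491
1: 973 -> 413 -> 959
2: .
3: .
4: .
5: 927 -> 213 -> 458 -> 451 -> 276 -> 381
6: .

3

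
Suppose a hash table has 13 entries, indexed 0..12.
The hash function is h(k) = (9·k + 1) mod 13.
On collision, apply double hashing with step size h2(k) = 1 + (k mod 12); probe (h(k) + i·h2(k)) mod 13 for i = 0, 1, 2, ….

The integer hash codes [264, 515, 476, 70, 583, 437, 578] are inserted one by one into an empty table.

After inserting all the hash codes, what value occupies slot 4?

264 hashes to 11; slot 11 is free → place at 11.
515 hashes to 8; slot 8 is free → place at 8.
476 hashes to 8, h2=9; 8 taken → place at 4.
70 hashes to 7; slot 7 is free → place at 7.
583 hashes to 9; slot 9 is free → place at 9.
437 hashes to 8, h2=6; 8 taken → place at 1.
578 hashes to 3; slot 3 is free → place at 3.
Table: [., 437, ., 578, 476, ., ., 70, 515, 583, ., 264, .]

476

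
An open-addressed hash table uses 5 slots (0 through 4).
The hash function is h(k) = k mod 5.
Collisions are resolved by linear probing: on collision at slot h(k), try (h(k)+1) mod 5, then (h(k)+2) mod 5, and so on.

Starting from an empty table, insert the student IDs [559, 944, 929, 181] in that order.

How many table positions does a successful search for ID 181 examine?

2

559: h=4 → slot 4
944: h=4, probe 4,0 → slot 0
929: h=4, probe 4,0,1 → slot 1
181: h=1, probe 1,2 → slot 2
Table: [944, 929, 181, ., 559]
Lookup 181: h=1, probe 1,2 → found at 2.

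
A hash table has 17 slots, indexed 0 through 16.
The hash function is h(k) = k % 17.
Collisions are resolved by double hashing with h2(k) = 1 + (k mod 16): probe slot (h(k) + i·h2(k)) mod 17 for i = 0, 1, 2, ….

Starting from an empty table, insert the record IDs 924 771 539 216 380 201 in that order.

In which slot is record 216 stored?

4

924 hashes to 6; slot 6 is free → place at 6.
771 hashes to 6, h2=4; 6 taken → place at 10.
539 hashes to 12; slot 12 is free → place at 12.
216 hashes to 12, h2=9; 12 taken → place at 4.
380 hashes to 6, h2=13; 6 taken → place at 2.
201 hashes to 14; slot 14 is free → place at 14.
Table: [., ., 380, ., 216, ., 924, ., ., ., 771, ., 539, ., 201, ., .]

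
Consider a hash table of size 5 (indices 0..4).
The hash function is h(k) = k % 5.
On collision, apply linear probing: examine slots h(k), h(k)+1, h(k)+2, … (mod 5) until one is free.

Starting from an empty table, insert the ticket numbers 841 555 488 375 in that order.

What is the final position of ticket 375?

2

Insert 841: h=1, slot 1 empty => index 1.
Insert 555: h=0, slot 0 empty => index 0.
Insert 488: h=3, slot 3 empty => index 3.
Insert 375: h=0, slots 0,1 occupied => index 2.
Table: [555, 841, 375, 488, —]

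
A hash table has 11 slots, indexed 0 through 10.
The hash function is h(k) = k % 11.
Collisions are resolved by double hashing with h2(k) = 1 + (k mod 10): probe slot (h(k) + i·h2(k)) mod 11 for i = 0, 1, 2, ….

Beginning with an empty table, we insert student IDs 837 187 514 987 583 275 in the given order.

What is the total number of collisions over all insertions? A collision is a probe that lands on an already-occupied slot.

3

837: h=1 → slot 1
187: h=0 → slot 0
514: h=8 → slot 8
987: h=8, h2=8, probe 8,5 → slot 5
583: h=0, h2=4, probe 0,4 → slot 4
275: h=0, h2=6, probe 0,6 → slot 6
Table: [187, 837, ., ., 583, 987, 275, ., 514, ., .]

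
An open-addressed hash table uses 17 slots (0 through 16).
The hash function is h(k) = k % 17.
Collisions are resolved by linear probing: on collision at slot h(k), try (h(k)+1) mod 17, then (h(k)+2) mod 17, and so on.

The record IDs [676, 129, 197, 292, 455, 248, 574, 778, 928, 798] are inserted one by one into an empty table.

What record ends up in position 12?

676: h=13 → slot 13
129: h=10 → slot 10
197: h=10, probe 10,11 → slot 11
292: h=3 → slot 3
455: h=13, probe 13,14 → slot 14
248: h=10, probe 10,11,12 → slot 12
574: h=13, probe 13,14,15 → slot 15
778: h=13, probe 13,14,15,16 → slot 16
928: h=10, probe 10,11,12,13,14,15,16,0 → slot 0
798: h=16, probe 16,0,1 → slot 1
Table: [928, 798, ., 292, ., ., ., ., ., ., 129, 197, 248, 676, 455, 574, 778]

248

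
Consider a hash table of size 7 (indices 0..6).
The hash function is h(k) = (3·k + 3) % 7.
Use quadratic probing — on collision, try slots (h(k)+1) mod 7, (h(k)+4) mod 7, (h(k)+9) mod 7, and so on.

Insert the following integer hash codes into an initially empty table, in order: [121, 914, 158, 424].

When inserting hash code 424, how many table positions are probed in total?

4

121: h=2 → slot 2
914: h=1 → slot 1
158: h=1, probe 1,2,5 → slot 5
424: h=1, probe 1,2,5,3 → slot 3
Table: [_, 914, 121, 424, _, 158, _]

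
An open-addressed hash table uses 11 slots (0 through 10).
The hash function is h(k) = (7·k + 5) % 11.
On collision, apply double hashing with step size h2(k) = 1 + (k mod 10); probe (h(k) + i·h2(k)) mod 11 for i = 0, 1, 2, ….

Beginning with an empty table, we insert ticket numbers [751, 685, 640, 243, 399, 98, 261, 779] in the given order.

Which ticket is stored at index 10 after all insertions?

685

751 hashes to 4; slot 4 is free -> place at 4.
685 hashes to 4, h2=6; 4 taken -> place at 10.
640 hashes to 8; slot 8 is free -> place at 8.
243 hashes to 1; slot 1 is free -> place at 1.
399 hashes to 4, h2=10; 4 taken -> place at 3.
98 hashes to 9; slot 9 is free -> place at 9.
261 hashes to 6; slot 6 is free -> place at 6.
779 hashes to 2; slot 2 is free -> place at 2.
Table: [-, 243, 779, 399, 751, -, 261, -, 640, 98, 685]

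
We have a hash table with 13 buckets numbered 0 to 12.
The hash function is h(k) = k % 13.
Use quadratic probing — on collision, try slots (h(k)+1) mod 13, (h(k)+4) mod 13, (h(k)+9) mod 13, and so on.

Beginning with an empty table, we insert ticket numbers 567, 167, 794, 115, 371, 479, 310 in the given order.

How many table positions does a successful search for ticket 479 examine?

567: h=8 => slot 8
167: h=11 => slot 11
794: h=1 => slot 1
115: h=11, probe 11,12 => slot 12
371: h=7 => slot 7
479: h=11, probe 11,12,2 => slot 2
310: h=11, probe 11,12,2,7,1,10 => slot 10
Table: [_, 794, 479, _, _, _, _, 371, 567, _, 310, 167, 115]
Lookup 479: h=11, probe 11,12,2 → found at 2.

3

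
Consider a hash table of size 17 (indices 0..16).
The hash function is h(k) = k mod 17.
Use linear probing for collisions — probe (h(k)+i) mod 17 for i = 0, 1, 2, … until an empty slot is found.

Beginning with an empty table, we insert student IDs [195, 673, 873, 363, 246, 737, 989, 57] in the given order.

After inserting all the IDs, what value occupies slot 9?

195: h=8 -> slot 8
673: h=10 -> slot 10
873: h=6 -> slot 6
363: h=6, probe 6,7 -> slot 7
246: h=8, probe 8,9 -> slot 9
737: h=6, probe 6,7,8,9,10,11 -> slot 11
989: h=3 -> slot 3
57: h=6, probe 6,7,8,9,10,11,12 -> slot 12
Table: [-, -, -, 989, -, -, 873, 363, 195, 246, 673, 737, 57, -, -, -, -]

246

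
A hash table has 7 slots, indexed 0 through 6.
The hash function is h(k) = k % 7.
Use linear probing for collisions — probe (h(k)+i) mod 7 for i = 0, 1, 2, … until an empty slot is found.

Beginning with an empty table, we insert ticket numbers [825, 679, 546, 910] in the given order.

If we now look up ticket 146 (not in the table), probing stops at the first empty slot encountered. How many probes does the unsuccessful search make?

Insert 825: h=6, slot 6 empty -> index 6.
Insert 679: h=0, slot 0 empty -> index 0.
Insert 546: h=0, slot 0 occupied -> index 1.
Insert 910: h=0, slots 0,1 occupied -> index 2.
Table: [679, 546, 910, ., ., ., 825]
Lookup 146: h=6, probe 6,0,1,2,3 → slot 3 empty, not found.

5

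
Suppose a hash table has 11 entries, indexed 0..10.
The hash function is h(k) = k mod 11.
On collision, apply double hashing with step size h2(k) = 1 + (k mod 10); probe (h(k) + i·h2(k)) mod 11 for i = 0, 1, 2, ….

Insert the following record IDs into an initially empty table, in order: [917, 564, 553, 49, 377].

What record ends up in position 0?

917 hashes to 4; slot 4 is free => place at 4.
564 hashes to 3; slot 3 is free => place at 3.
553 hashes to 3, h2=4; 3 taken => place at 7.
49 hashes to 5; slot 5 is free => place at 5.
377 hashes to 3, h2=8; 3 taken => place at 0.
Table: [377, -, -, 564, 917, 49, -, 553, -, -, -]

377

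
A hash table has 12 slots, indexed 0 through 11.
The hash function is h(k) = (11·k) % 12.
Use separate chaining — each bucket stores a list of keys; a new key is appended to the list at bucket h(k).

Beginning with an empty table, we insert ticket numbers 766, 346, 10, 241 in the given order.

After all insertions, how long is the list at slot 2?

Insert 766: h=2, bucket 2 empty -> new chain.
Insert 346: h=2, bucket 2 nonempty -> append to chain.
Insert 10: h=2, bucket 2 nonempty -> append to chain.
Insert 241: h=11, bucket 11 empty -> new chain.
Final buckets:
0: ∅
1: ∅
2: 766 -> 346 -> 10
3: ∅
4: ∅
5: ∅
6: ∅
7: ∅
8: ∅
9: ∅
10: ∅
11: 241

3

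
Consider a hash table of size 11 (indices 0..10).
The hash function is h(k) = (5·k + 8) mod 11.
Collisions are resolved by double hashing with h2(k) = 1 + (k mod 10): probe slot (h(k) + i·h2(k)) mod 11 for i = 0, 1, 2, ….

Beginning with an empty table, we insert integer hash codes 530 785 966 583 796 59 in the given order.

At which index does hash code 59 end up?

5

Insert 530: h=7, slot 7 empty -> index 7.
Insert 785: h=6, slot 6 empty -> index 6.
Insert 966: h=9, slot 9 empty -> index 9.
Insert 583: h=8, slot 8 empty -> index 8.
Insert 796: h=6, h2=7, slot 6 occupied -> index 2.
Insert 59: h=6, h2=10, slot 6 occupied -> index 5.
Table: [_, _, 796, _, _, 59, 785, 530, 583, 966, _]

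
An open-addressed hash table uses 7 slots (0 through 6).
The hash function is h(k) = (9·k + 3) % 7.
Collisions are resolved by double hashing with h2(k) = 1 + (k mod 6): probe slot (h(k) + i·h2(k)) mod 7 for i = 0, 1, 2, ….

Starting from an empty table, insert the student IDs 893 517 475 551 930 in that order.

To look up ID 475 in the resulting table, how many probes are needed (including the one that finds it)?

2

893 hashes to 4; slot 4 is free => place at 4.
517 hashes to 1; slot 1 is free => place at 1.
475 hashes to 1, h2=2; 1 taken => place at 3.
551 hashes to 6; slot 6 is free => place at 6.
930 hashes to 1, h2=1; 1 taken => place at 2.
Table: [_, 517, 930, 475, 893, _, 551]
Lookup 475: h=1, h2=2, probe 1,3 → found at 3.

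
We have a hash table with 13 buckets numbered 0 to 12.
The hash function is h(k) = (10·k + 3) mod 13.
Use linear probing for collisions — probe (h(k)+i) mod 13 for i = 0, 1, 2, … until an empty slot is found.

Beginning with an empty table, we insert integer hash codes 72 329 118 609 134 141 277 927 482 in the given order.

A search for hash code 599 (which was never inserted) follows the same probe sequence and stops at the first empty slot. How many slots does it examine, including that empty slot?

3

Insert 72: h=8, slot 8 empty -> index 8.
Insert 329: h=4, slot 4 empty -> index 4.
Insert 118: h=0, slot 0 empty -> index 0.
Insert 609: h=9, slot 9 empty -> index 9.
Insert 134: h=4, slot 4 occupied -> index 5.
Insert 141: h=9, slot 9 occupied -> index 10.
Insert 277: h=4, slots 4,5 occupied -> index 6.
Insert 927: h=4, slots 4,5,6 occupied -> index 7.
Insert 482: h=0, slot 0 occupied -> index 1.
Table: [118, 482, _, _, 329, 134, 277, 927, 72, 609, 141, _, _]
Lookup 599: h=0, probe 0,1,2 → slot 2 empty, not found.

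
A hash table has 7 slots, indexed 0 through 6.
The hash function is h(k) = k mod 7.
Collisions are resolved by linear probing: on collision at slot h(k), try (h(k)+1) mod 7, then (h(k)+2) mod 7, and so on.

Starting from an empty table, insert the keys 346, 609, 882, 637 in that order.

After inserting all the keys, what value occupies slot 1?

882

346 hashes to 3; slot 3 is free => place at 3.
609 hashes to 0; slot 0 is free => place at 0.
882 hashes to 0; 0 taken => place at 1.
637 hashes to 0; 0,1 taken => place at 2.
Table: [609, 882, 637, 346, _, _, _]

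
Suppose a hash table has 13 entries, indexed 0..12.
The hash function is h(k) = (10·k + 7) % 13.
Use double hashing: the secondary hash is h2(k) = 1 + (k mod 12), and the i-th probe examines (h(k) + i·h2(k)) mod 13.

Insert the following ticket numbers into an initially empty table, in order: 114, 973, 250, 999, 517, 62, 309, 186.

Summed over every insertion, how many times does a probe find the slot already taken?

114: h=3 -> slot 3
973: h=0 -> slot 0
250: h=11 -> slot 11
999: h=0, h2=4, probe 0,4 -> slot 4
517: h=3, h2=2, probe 3,5 -> slot 5
62: h=3, h2=3, probe 3,6 -> slot 6
309: h=3, h2=10, probe 3,0,10 -> slot 10
186: h=8 -> slot 8
Table: [973, —, —, 114, 999, 517, 62, —, 186, —, 309, 250, —]

5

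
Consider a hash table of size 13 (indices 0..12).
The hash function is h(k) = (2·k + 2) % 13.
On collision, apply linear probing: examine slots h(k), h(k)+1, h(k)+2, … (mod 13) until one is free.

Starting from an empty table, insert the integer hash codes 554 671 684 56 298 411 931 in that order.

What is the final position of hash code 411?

554: h=5 → slot 5
671: h=5, probe 5,6 → slot 6
684: h=5, probe 5,6,7 → slot 7
56: h=10 → slot 10
298: h=0 → slot 0
411: h=5, probe 5,6,7,8 → slot 8
931: h=5, probe 5,6,7,8,9 → slot 9
Table: [298, _, _, _, _, 554, 671, 684, 411, 931, 56, _, _]

8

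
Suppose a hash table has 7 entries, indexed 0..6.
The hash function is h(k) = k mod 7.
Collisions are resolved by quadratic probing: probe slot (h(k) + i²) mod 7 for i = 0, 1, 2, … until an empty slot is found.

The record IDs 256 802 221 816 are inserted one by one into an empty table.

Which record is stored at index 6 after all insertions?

256: h=4 → slot 4
802: h=4, probe 4,5 → slot 5
221: h=4, probe 4,5,1 → slot 1
816: h=4, probe 4,5,1,6 → slot 6
Table: [., 221, ., ., 256, 802, 816]

816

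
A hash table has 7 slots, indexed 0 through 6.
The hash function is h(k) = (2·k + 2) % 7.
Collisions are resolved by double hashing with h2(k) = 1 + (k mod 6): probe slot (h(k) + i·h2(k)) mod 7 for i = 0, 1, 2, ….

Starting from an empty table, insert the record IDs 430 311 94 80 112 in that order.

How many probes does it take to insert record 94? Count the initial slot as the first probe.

430: h=1 → slot 1
311: h=1, h2=6, probe 1,0 → slot 0
94: h=1, h2=5, probe 1,6 → slot 6
80: h=1, h2=3, probe 1,4 → slot 4
112: h=2 → slot 2
Table: [311, 430, 112, -, 80, -, 94]

2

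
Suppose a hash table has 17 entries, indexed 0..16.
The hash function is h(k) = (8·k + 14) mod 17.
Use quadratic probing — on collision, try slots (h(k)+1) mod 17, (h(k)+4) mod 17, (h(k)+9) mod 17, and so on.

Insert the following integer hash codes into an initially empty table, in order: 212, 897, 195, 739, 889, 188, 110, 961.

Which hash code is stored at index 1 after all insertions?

961

212: h=10 → slot 10
897: h=16 → slot 16
195: h=10, probe 10,11 → slot 11
739: h=10, probe 10,11,14 → slot 14
889: h=3 → slot 3
188: h=5 → slot 5
110: h=10, probe 10,11,14,2 → slot 2
961: h=1 → slot 1
Table: [—, 961, 110, 889, —, 188, —, —, —, —, 212, 195, —, —, 739, —, 897]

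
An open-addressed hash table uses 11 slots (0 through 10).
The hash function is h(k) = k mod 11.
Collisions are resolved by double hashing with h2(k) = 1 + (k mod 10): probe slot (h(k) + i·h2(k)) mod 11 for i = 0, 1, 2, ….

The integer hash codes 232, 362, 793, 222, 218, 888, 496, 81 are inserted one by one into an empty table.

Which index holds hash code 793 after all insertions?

Insert 232: h=1, slot 1 empty -> index 1.
Insert 362: h=10, slot 10 empty -> index 10.
Insert 793: h=1, h2=4, slot 1 occupied -> index 5.
Insert 222: h=2, slot 2 empty -> index 2.
Insert 218: h=9, slot 9 empty -> index 9.
Insert 888: h=8, slot 8 empty -> index 8.
Insert 496: h=1, h2=7, slots 1,8 occupied -> index 4.
Insert 81: h=4, h2=2, slot 4 occupied -> index 6.
Table: [—, 232, 222, —, 496, 793, 81, —, 888, 218, 362]

5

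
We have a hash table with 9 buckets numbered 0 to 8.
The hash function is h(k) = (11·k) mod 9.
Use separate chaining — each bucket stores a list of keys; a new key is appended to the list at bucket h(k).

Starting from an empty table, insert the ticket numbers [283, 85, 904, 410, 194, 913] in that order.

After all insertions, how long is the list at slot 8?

4

Insert 283: h=8, bucket 8 empty -> new chain.
Insert 85: h=8, bucket 8 nonempty -> append to chain.
Insert 904: h=8, bucket 8 nonempty -> append to chain.
Insert 410: h=1, bucket 1 empty -> new chain.
Insert 194: h=1, bucket 1 nonempty -> append to chain.
Insert 913: h=8, bucket 8 nonempty -> append to chain.
Final buckets:
0: _
1: 410 -> 194
2: _
3: _
4: _
5: _
6: _
7: _
8: 283 -> 85 -> 904 -> 913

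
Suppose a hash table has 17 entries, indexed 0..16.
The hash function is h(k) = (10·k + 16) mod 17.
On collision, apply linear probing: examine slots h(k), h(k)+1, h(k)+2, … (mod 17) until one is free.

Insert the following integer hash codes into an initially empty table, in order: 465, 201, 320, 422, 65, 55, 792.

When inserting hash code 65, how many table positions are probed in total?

4

Insert 465: h=8, slot 8 empty → index 8.
Insert 201: h=3, slot 3 empty → index 3.
Insert 320: h=3, slot 3 occupied → index 4.
Insert 422: h=3, slots 3,4 occupied → index 5.
Insert 65: h=3, slots 3,4,5 occupied → index 6.
Insert 55: h=5, slots 5,6 occupied → index 7.
Insert 792: h=14, slot 14 empty → index 14.
Table: [—, —, —, 201, 320, 422, 65, 55, 465, —, —, —, —, —, 792, —, —]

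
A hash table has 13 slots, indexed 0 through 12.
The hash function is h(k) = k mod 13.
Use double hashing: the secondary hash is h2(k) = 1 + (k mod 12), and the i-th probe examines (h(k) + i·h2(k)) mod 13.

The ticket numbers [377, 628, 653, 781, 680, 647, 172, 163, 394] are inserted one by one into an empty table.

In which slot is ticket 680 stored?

377 hashes to 0; slot 0 is free -> place at 0.
628 hashes to 4; slot 4 is free -> place at 4.
653 hashes to 3; slot 3 is free -> place at 3.
781 hashes to 1; slot 1 is free -> place at 1.
680 hashes to 4, h2=9; 4,0 taken -> place at 9.
647 hashes to 10; slot 10 is free -> place at 10.
172 hashes to 3, h2=5; 3 taken -> place at 8.
163 hashes to 7; slot 7 is free -> place at 7.
394 hashes to 4, h2=11; 4 taken -> place at 2.
Table: [377, 781, 394, 653, 628, -, -, 163, 172, 680, 647, -, -]

9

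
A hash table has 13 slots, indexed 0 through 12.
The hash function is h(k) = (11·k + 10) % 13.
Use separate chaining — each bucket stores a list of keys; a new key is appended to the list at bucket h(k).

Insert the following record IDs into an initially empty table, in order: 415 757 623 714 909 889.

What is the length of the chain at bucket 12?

Insert 415: h=12, bucket 12 empty -> new chain.
Insert 757: h=4, bucket 4 empty -> new chain.
Insert 623: h=12, bucket 12 nonempty -> append to chain.
Insert 714: h=12, bucket 12 nonempty -> append to chain.
Insert 909: h=12, bucket 12 nonempty -> append to chain.
Insert 889: h=0, bucket 0 empty -> new chain.
Final buckets:
0: 889
1: -
2: -
3: -
4: 757
5: -
6: -
7: -
8: -
9: -
10: -
11: -
12: 415 -> 623 -> 714 -> 909

4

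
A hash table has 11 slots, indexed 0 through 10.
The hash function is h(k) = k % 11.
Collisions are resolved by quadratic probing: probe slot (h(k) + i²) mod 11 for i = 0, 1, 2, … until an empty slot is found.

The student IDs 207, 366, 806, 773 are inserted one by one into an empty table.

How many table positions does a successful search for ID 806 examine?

207 hashes to 9; slot 9 is free => place at 9.
366 hashes to 3; slot 3 is free => place at 3.
806 hashes to 3; 3 taken => place at 4.
773 hashes to 3; 3,4 taken => place at 7.
Table: [-, -, -, 366, 806, -, -, 773, -, 207, -]
Lookup 806: h=3, probe 3,4 → found at 4.

2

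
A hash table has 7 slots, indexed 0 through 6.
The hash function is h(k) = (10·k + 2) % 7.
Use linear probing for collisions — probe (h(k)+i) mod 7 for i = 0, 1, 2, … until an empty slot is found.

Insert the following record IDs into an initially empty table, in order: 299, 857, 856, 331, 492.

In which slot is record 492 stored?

299 hashes to 3; slot 3 is free => place at 3.
857 hashes to 4; slot 4 is free => place at 4.
856 hashes to 1; slot 1 is free => place at 1.
331 hashes to 1; 1 taken => place at 2.
492 hashes to 1; 1,2,3,4 taken => place at 5.
Table: [—, 856, 331, 299, 857, 492, —]

5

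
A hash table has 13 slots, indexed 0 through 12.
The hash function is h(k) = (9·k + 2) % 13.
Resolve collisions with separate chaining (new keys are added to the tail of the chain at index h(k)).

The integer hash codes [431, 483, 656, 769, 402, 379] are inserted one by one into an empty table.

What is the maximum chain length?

4

431 -> bucket 7
483 -> bucket 7 (collision)
656 -> bucket 4
769 -> bucket 7 (collision)
402 -> bucket 6
379 -> bucket 7 (collision)
Final buckets:
0: ∅
1: ∅
2: ∅
3: ∅
4: 656
5: ∅
6: 402
7: 431 -> 483 -> 769 -> 379
8: ∅
9: ∅
10: ∅
11: ∅
12: ∅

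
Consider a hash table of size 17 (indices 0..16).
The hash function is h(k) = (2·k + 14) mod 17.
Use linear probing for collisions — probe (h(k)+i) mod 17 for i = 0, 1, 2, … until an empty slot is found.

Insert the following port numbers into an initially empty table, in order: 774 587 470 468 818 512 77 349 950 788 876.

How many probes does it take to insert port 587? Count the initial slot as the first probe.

2

Insert 774: h=15, slot 15 empty => index 15.
Insert 587: h=15, slot 15 occupied => index 16.
Insert 470: h=2, slot 2 empty => index 2.
Insert 468: h=15, slots 15,16 occupied => index 0.
Insert 818: h=1, slot 1 empty => index 1.
Insert 512: h=1, slots 1,2 occupied => index 3.
Insert 77: h=15, slots 15,16,0,1,2,3 occupied => index 4.
Insert 349: h=15, slots 15,16,0,1,2,3,4 occupied => index 5.
Insert 950: h=10, slot 10 empty => index 10.
Insert 788: h=9, slot 9 empty => index 9.
Insert 876: h=15, slots 15,16,0,1,2,3,4,5 occupied => index 6.
Table: [468, 818, 470, 512, 77, 349, 876, ∅, ∅, 788, 950, ∅, ∅, ∅, ∅, 774, 587]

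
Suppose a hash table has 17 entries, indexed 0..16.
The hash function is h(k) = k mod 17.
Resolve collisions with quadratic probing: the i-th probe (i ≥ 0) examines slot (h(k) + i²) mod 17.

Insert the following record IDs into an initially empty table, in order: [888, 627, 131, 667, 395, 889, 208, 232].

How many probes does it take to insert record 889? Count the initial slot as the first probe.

888: h=4 -> slot 4
627: h=15 -> slot 15
131: h=12 -> slot 12
667: h=4, probe 4,5 -> slot 5
395: h=4, probe 4,5,8 -> slot 8
889: h=5, probe 5,6 -> slot 6
208: h=4, probe 4,5,8,13 -> slot 13
232: h=11 -> slot 11
Table: [∅, ∅, ∅, ∅, 888, 667, 889, ∅, 395, ∅, ∅, 232, 131, 208, ∅, 627, ∅]

2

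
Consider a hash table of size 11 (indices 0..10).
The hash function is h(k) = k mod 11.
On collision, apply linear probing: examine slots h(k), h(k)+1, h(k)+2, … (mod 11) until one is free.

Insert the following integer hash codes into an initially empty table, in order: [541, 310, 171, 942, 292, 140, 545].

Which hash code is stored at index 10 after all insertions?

541: h=2 => slot 2
310: h=2, probe 2,3 => slot 3
171: h=6 => slot 6
942: h=7 => slot 7
292: h=6, probe 6,7,8 => slot 8
140: h=8, probe 8,9 => slot 9
545: h=6, probe 6,7,8,9,10 => slot 10
Table: [-, -, 541, 310, -, -, 171, 942, 292, 140, 545]

545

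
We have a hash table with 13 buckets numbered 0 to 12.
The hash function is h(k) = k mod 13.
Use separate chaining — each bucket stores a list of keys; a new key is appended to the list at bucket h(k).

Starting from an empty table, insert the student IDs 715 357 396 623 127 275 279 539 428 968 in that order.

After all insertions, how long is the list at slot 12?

2

Insert 715: h=0, bucket 0 empty -> new chain.
Insert 357: h=6, bucket 6 empty -> new chain.
Insert 396: h=6, bucket 6 nonempty -> append to chain.
Insert 623: h=12, bucket 12 empty -> new chain.
Insert 127: h=10, bucket 10 empty -> new chain.
Insert 275: h=2, bucket 2 empty -> new chain.
Insert 279: h=6, bucket 6 nonempty -> append to chain.
Insert 539: h=6, bucket 6 nonempty -> append to chain.
Insert 428: h=12, bucket 12 nonempty -> append to chain.
Insert 968: h=6, bucket 6 nonempty -> append to chain.
Final buckets:
0: 715
1: .
2: 275
3: .
4: .
5: .
6: 357 -> 396 -> 279 -> 539 -> 968
7: .
8: .
9: .
10: 127
11: .
12: 623 -> 428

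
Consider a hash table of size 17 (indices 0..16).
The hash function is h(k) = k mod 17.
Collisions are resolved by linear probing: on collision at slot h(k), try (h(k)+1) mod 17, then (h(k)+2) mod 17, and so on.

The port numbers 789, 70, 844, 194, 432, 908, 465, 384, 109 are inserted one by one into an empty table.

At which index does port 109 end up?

789: h=7 -> slot 7
70: h=2 -> slot 2
844: h=11 -> slot 11
194: h=7, probe 7,8 -> slot 8
432: h=7, probe 7,8,9 -> slot 9
908: h=7, probe 7,8,9,10 -> slot 10
465: h=6 -> slot 6
384: h=10, probe 10,11,12 -> slot 12
109: h=7, probe 7,8,9,10,11,12,13 -> slot 13
Table: [_, _, 70, _, _, _, 465, 789, 194, 432, 908, 844, 384, 109, _, _, _]

13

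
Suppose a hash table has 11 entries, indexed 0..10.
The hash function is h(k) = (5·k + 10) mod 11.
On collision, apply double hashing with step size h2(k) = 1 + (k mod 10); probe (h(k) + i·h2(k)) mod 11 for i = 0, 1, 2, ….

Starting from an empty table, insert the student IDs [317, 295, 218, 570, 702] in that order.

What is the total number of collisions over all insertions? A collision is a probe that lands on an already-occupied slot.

317 hashes to 0; slot 0 is free → place at 0.
295 hashes to 0, h2=6; 0 taken → place at 6.
218 hashes to 0, h2=9; 0 taken → place at 9.
570 hashes to 0, h2=1; 0 taken → place at 1.
702 hashes to 0, h2=3; 0 taken → place at 3.
Table: [317, 570, -, 702, -, -, 295, -, -, 218, -]

4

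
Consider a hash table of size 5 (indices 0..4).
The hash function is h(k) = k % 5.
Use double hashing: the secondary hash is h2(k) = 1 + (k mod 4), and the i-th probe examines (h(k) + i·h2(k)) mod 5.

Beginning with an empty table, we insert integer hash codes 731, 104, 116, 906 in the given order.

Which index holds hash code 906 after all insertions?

0

731 hashes to 1; slot 1 is free => place at 1.
104 hashes to 4; slot 4 is free => place at 4.
116 hashes to 1, h2=1; 1 taken => place at 2.
906 hashes to 1, h2=3; 1,4,2 taken => place at 0.
Table: [906, 731, 116, _, 104]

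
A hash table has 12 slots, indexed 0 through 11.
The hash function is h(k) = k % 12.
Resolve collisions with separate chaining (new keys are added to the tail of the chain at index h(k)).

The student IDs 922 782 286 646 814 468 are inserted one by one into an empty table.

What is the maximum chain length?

922 → bucket 10
782 → bucket 2
286 → bucket 10 (collision)
646 → bucket 10 (collision)
814 → bucket 10 (collision)
468 → bucket 0
Final buckets:
0: 468
1: ∅
2: 782
3: ∅
4: ∅
5: ∅
6: ∅
7: ∅
8: ∅
9: ∅
10: 922 -> 286 -> 646 -> 814
11: ∅

4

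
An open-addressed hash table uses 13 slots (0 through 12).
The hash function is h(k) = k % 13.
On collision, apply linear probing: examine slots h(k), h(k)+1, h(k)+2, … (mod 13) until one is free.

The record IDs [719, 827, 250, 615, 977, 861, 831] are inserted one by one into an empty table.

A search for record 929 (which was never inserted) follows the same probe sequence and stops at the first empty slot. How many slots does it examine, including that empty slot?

2

719: h=4 -> slot 4
827: h=8 -> slot 8
250: h=3 -> slot 3
615: h=4, probe 4,5 -> slot 5
977: h=2 -> slot 2
861: h=3, probe 3,4,5,6 -> slot 6
831: h=12 -> slot 12
Table: [∅, ∅, 977, 250, 719, 615, 861, ∅, 827, ∅, ∅, ∅, 831]
Lookup 929: h=6, probe 6,7 → slot 7 empty, not found.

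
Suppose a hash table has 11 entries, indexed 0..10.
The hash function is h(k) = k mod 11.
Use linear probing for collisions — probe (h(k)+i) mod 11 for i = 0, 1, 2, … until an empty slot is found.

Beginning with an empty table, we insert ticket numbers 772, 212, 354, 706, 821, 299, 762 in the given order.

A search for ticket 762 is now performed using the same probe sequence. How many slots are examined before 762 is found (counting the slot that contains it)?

772: h=2 → slot 2
212: h=3 → slot 3
354: h=2, probe 2,3,4 → slot 4
706: h=2, probe 2,3,4,5 → slot 5
821: h=7 → slot 7
299: h=2, probe 2,3,4,5,6 → slot 6
762: h=3, probe 3,4,5,6,7,8 → slot 8
Table: [., ., 772, 212, 354, 706, 299, 821, 762, ., .]
Lookup 762: h=3, probe 3,4,5,6,7,8 → found at 8.

6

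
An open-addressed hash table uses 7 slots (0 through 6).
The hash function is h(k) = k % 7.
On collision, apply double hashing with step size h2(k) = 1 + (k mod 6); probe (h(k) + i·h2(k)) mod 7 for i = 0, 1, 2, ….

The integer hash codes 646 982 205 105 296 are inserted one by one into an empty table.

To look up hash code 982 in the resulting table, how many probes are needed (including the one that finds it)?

2

646: h=2 -> slot 2
982: h=2, h2=5, probe 2,0 -> slot 0
205: h=2, h2=2, probe 2,4 -> slot 4
105: h=0, h2=4, probe 0,4,1 -> slot 1
296: h=2, h2=3, probe 2,5 -> slot 5
Table: [982, 105, 646, -, 205, 296, -]
Lookup 982: h=2, h2=5, probe 2,0 → found at 0.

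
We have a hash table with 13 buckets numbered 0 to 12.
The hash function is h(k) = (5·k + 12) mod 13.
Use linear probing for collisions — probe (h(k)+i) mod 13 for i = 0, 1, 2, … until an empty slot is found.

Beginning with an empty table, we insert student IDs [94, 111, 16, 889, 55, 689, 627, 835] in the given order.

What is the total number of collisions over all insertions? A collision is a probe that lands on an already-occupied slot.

94: h=1 -> slot 1
111: h=8 -> slot 8
16: h=1, probe 1,2 -> slot 2
889: h=11 -> slot 11
55: h=1, probe 1,2,3 -> slot 3
689: h=12 -> slot 12
627: h=1, probe 1,2,3,4 -> slot 4
835: h=1, probe 1,2,3,4,5 -> slot 5
Table: [∅, 94, 16, 55, 627, 835, ∅, ∅, 111, ∅, ∅, 889, 689]

10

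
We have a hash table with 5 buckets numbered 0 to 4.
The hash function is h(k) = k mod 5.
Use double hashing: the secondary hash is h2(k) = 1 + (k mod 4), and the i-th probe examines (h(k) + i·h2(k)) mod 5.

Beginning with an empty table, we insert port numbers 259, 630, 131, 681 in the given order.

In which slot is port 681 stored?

3

Insert 259: h=4, slot 4 empty -> index 4.
Insert 630: h=0, slot 0 empty -> index 0.
Insert 131: h=1, slot 1 empty -> index 1.
Insert 681: h=1, h2=2, slot 1 occupied -> index 3.
Table: [630, 131, ∅, 681, 259]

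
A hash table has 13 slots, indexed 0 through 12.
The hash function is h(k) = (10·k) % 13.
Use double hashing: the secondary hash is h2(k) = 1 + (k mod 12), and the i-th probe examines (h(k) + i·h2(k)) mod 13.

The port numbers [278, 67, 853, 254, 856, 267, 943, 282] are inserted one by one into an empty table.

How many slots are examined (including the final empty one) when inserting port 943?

2

Insert 278: h=11, slot 11 empty -> index 11.
Insert 67: h=7, slot 7 empty -> index 7.
Insert 853: h=2, slot 2 empty -> index 2.
Insert 254: h=5, slot 5 empty -> index 5.
Insert 856: h=6, slot 6 empty -> index 6.
Insert 267: h=5, h2=4, slot 5 occupied -> index 9.
Insert 943: h=5, h2=8, slot 5 occupied -> index 0.
Insert 282: h=12, slot 12 empty -> index 12.
Table: [943, ∅, 853, ∅, ∅, 254, 856, 67, ∅, 267, ∅, 278, 282]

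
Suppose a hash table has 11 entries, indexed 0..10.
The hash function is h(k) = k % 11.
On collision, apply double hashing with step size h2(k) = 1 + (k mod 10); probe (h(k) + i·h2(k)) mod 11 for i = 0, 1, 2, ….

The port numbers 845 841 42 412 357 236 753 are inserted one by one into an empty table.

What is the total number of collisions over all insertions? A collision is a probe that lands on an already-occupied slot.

9

845: h=9 => slot 9
841: h=5 => slot 5
42: h=9, h2=3, probe 9,1 => slot 1
412: h=5, h2=3, probe 5,8 => slot 8
357: h=5, h2=8, probe 5,2 => slot 2
236: h=5, h2=7, probe 5,1,8,4 => slot 4
753: h=5, h2=4, probe 5,9,2,6 => slot 6
Table: [∅, 42, 357, ∅, 236, 841, 753, ∅, 412, 845, ∅]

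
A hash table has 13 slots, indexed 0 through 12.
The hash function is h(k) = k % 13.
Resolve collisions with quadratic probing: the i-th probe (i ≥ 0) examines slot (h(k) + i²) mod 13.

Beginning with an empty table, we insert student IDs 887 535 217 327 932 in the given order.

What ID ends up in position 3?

887: h=3 => slot 3
535: h=2 => slot 2
217: h=9 => slot 9
327: h=2, probe 2,3,6 => slot 6
932: h=9, probe 9,10 => slot 10
Table: [_, _, 535, 887, _, _, 327, _, _, 217, 932, _, _]

887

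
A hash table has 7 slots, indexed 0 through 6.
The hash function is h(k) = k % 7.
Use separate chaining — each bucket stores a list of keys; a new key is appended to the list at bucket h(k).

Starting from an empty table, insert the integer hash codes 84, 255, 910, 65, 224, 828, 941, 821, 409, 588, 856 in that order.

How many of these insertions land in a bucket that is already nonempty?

8

84 -> bucket 0
255 -> bucket 3
910 -> bucket 0 (collision)
65 -> bucket 2
224 -> bucket 0 (collision)
828 -> bucket 2 (collision)
941 -> bucket 3 (collision)
821 -> bucket 2 (collision)
409 -> bucket 3 (collision)
588 -> bucket 0 (collision)
856 -> bucket 2 (collision)
Final buckets:
0: 84 -> 910 -> 224 -> 588
1: -
2: 65 -> 828 -> 821 -> 856
3: 255 -> 941 -> 409
4: -
5: -
6: -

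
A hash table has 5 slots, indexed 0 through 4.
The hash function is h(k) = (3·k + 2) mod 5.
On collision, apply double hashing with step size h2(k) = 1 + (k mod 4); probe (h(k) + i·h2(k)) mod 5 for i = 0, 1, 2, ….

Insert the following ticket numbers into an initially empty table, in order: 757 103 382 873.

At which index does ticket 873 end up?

0

757: h=3 → slot 3
103: h=1 → slot 1
382: h=3, h2=3, probe 3,1,4 → slot 4
873: h=1, h2=2, probe 1,3,0 → slot 0
Table: [873, 103, ., 757, 382]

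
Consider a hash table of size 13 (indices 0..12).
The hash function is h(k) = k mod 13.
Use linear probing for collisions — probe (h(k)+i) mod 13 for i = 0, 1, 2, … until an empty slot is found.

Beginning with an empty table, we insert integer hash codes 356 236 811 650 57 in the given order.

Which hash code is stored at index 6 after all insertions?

811

356 hashes to 5; slot 5 is free => place at 5.
236 hashes to 2; slot 2 is free => place at 2.
811 hashes to 5; 5 taken => place at 6.
650 hashes to 0; slot 0 is free => place at 0.
57 hashes to 5; 5,6 taken => place at 7.
Table: [650, ∅, 236, ∅, ∅, 356, 811, 57, ∅, ∅, ∅, ∅, ∅]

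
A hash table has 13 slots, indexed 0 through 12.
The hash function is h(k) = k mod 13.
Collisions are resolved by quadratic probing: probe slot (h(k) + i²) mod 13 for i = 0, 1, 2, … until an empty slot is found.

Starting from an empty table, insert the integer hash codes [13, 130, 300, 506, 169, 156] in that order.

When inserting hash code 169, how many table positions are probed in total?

3

Insert 13: h=0, slot 0 empty -> index 0.
Insert 130: h=0, slot 0 occupied -> index 1.
Insert 300: h=1, slot 1 occupied -> index 2.
Insert 506: h=12, slot 12 empty -> index 12.
Insert 169: h=0, slots 0,1 occupied -> index 4.
Insert 156: h=0, slots 0,1,4 occupied -> index 9.
Table: [13, 130, 300, _, 169, _, _, _, _, 156, _, _, 506]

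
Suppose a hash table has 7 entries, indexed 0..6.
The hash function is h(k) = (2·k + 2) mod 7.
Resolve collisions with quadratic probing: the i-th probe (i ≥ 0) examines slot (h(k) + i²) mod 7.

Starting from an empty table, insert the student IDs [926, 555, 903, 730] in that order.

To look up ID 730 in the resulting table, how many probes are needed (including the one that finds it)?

3

926: h=6 => slot 6
555: h=6, probe 6,0 => slot 0
903: h=2 => slot 2
730: h=6, probe 6,0,3 => slot 3
Table: [555, —, 903, 730, —, —, 926]
Lookup 730: h=6, probe 6,0,3 → found at 3.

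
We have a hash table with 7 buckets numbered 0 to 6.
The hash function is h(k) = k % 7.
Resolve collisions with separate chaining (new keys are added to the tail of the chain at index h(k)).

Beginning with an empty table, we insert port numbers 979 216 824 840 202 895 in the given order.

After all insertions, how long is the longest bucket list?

979 → bucket 6
216 → bucket 6 (collision)
824 → bucket 5
840 → bucket 0
202 → bucket 6 (collision)
895 → bucket 6 (collision)
Final buckets:
0: 840
1: ∅
2: ∅
3: ∅
4: ∅
5: 824
6: 979 -> 216 -> 202 -> 895

4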